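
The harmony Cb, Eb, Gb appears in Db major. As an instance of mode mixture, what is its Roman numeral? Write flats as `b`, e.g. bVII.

In Db major scale degree 7 is C; Cb is its lowered form, from Db minor. Cb–Eb–Gb is a major chord — the form found in Db minor, not the diatonic vii° (Cdim). Borrowed into Db major it is written bVII.

bVII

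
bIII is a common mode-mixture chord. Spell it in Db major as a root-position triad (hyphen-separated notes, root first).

Fb-Ab-Cb

bIII is built on the lowered scale degree 3. In Db major degree 3 is F; lowered it becomes Fb. In Db minor the chord on Fb is Fb–Ab–Cb.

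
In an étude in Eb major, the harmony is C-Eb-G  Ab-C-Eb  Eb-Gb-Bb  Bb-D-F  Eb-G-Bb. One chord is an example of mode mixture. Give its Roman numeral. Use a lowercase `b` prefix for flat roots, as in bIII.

i

In Eb major the diatonic chords are Eb, Fm, Gm, Ab, Bb, Cm, Ddim. C–Eb–G = Cm, Ab–C–Eb = Ab, Bb–D–F = Bb and Eb–G–Bb = Eb all belong to that set. Eb–Gb–Bb is not: scale degree 1 in Eb major carries Eb (I). In Eb minor the chord on that degree is Ebm, so here it functions as i, borrowed from the parallel minor.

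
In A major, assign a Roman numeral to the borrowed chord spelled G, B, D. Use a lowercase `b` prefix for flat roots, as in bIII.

G is the lowered form of scale degree 7 in A major (the diatonic degree 7 is G#). The diatonic chord on degree 7 would be G#dim (vii°), but G–B–D is the major chord from A minor. As a borrowed chord it is labeled bVII.

bVII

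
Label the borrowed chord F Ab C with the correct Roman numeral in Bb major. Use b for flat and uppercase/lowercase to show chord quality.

v

The root F is the diatonic 5th degree of Bb major; the borrowing shows in the chord quality. The diatonic chord on degree 5 would be F (V), but F–Ab–C is the minor chord from Bb minor. As a borrowed chord it is labeled v.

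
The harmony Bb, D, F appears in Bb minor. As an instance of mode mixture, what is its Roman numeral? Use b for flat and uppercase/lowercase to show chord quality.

I

The root Bb is the diatonic 1st degree of Bb minor; the borrowing shows in the chord quality. Diatonically Bb minor has Bbm (i) on that degree; Bb–D–F is instead the major chord native to Bb major, so it takes the label I.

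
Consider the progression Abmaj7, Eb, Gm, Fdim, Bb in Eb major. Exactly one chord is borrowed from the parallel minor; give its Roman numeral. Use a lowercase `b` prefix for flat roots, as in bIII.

ii°

Eb major has the diatonic set Eb, Fm, Gm, Ab, Bb, Cm, Ddim. Abmaj7, Eb, Gm and Bb are all diatonic. Fdim (F–Ab–Cb) is not: scale degree 2 in Eb major carries Fm (ii). In Eb minor the chord on that degree is Fdim, so here it functions as ii°, borrowed from the parallel minor.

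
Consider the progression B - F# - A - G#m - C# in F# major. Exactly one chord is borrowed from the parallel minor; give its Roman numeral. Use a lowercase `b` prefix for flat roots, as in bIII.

bIII

In F# major the diatonic chords are F#, G#m, A#m, B, C#, D#m, E#dim. Of the given chords, B, F#, G#m and C# are diatonic. But A (A–C#–E) is foreign: the diatonic iii on degree 3 is A#m, whereas A comes from F# minor. It is labeled bIII.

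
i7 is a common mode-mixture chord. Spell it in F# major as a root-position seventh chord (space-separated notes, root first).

F# A C# E

The root, F#, is scale degree 1 — the same note in F# major and F# minor; only the chord quality changes. Stacking thirds in F# minor on F# gives F#–A–C#–E.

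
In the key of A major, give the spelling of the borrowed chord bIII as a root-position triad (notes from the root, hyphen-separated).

The root of bIII is the lowered 3rd degree: C# becomes C. Building the major chord from the parallel minor on C: C–E–G.

C-E-G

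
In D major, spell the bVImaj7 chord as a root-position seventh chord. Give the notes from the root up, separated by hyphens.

Scale degree 6 in D major is B. bVImaj7 uses the lowered form, Bb, taken from D minor. Building the major-seventh chord from the parallel minor on Bb: Bb–D–F–A.

Bb-D-F-A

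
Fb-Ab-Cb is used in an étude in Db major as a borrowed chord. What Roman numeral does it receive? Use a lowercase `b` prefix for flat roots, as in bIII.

Fb is the lowered form of scale degree 3 in Db major (the diatonic degree 3 is F). Diatonically Db major has Fm (iii) on that degree; Fb–Ab–Cb is instead the major chord native to Db minor, so it takes the label bIII.

bIII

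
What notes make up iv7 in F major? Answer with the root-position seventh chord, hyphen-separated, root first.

iv7 is built on scale degree 4, which is Bb in both F major and its parallel. In F minor the chord on Bb is Bb–Db–F–Ab.

Bb-Db-F-Ab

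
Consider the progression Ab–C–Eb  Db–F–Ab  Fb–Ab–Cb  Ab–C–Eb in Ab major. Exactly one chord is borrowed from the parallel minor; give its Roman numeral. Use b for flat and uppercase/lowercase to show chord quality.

The diatonic triads in Ab major are Ab, Bbm, Cm, Db, Eb, Fm, Gdim. Of the given chords, Ab–C–Eb = Ab and Db–F–Ab = Db are diatonic. Fb–Ab–Cb is not: scale degree 6 in Ab major carries Fm (vi). In Ab minor the chord on that degree is Fb, so here it functions as bVI, borrowed from the parallel minor.

bVI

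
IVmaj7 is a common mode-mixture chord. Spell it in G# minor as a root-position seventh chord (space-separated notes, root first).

C# E# G# B#

The root, C#, is scale degree 4 — the same note in G# minor and G# major; only the chord quality changes. Building the major-seventh chord from the parallel major on C#: C#–E#–G#–B#.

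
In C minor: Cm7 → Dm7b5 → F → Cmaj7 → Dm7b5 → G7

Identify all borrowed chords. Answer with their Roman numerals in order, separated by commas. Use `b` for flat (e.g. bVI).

IV, Imaj7

In C minor (with V from harmonic minor) the diatonic chords are Cm, Ddim, Eb, Fm, G, Ab, Bb. Of the given chords, Cm7, Dm7b5 and G7 are diatonic. But F (F–A–C) is foreign: the diatonic iv on degree 4 is Fm, whereas F comes from C major. It is labeled IV. Cmaj7 (C–E–G–B) doesn't fit — on degree 1 C minor would have Cm (i). Cmaj7 is the degree-1 chord of C major, so it is the borrowed Imaj7.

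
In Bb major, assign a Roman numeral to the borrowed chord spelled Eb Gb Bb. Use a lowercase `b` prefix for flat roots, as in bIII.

iv

Eb is scale degree 4 in Bb major. Diatonically Bb major has Eb (IV) on that degree; Eb–Gb–Bb is instead the minor chord native to Bb minor, so it takes the label iv.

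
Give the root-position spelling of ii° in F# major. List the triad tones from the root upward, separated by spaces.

G# B D

The root, G#, is scale degree 2 — the same note in F# major and F# minor; only the chord quality changes. In F# minor the chord on G# is G#–B–D.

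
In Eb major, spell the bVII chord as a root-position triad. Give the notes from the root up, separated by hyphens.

Db-F-Ab

bVII is built on the lowered scale degree 7. In Eb major degree 7 is D; lowered it becomes Db. Stacking thirds in Eb minor on Db gives Db–F–Ab.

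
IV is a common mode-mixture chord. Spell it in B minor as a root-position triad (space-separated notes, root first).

E G# B

The root, E, is scale degree 4 — the same note in B minor and B major; only the chord quality changes. In B major the chord on E is E–G#–B.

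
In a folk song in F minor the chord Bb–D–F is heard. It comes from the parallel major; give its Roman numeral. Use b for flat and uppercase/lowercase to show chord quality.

IV

The root Bb is the diatonic 4th degree of F minor; the borrowing shows in the chord quality. The diatonic chord on degree 4 would be Bbm (iv), but Bb–D–F is the major chord from F major. As a borrowed chord it is labeled IV.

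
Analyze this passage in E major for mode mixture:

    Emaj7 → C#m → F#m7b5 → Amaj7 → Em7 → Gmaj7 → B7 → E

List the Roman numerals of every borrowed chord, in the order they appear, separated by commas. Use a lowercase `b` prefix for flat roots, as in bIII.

iiø7, i7, bIIImaj7

In E major the diatonic chords are E, F#m, G#m, A, B, C#m, D#dim. Emaj7, C#m, Amaj7, B7 and E are all diatonic. But F#m7b5 (F#–A–C–E) is foreign: the diatonic ii on degree 2 is F#m, whereas F#m7b5 comes from E minor. It is labeled iiø7. But Em7 (E–G–B–D) is foreign: the diatonic I on degree 1 is E, whereas Em7 comes from E minor. It is labeled i7. But Gmaj7 (G–B–D–F#) is foreign: the diatonic iii on degree 3 is G#m, whereas Gmaj7 comes from E minor. It is labeled bIIImaj7.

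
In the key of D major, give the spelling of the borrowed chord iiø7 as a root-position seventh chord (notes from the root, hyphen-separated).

E-G-Bb-D

iiø7 is built on scale degree 2, which is E in both D major and its parallel. Stacking thirds in D minor on E gives E–G–Bb–D.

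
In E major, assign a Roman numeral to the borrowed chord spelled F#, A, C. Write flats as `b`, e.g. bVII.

ii°

The root F# is the diatonic 2nd degree of E major; the borrowing shows in the chord quality. F#–A–C is a diminished chord — the form found in E minor, not the diatonic ii (F#m). Borrowed into E major it is written ii°.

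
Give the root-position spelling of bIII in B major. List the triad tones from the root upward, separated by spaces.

D F# A

bIII is built on the lowered scale degree 3. In B major degree 3 is D#; lowered it becomes D. Stacking thirds in B minor on D gives D–F#–A.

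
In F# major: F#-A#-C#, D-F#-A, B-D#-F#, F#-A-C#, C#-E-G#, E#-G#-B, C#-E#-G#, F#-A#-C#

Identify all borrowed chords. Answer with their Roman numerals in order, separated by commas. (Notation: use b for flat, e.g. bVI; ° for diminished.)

bVI, i, v

F# major has the diatonic set F#, G#m, A#m, B, C#, D#m, E#dim. Of the given chords, F#–A#–C# = F#, B–D#–F# = B, E#–G#–B = E#dim and C#–E#–G# = C# are diatonic. But D–F#–A is foreign: the diatonic vi on degree 6 is D#m, whereas D comes from F# minor. It is labeled bVI. F#–A–C# doesn't fit — on degree 1 F# major would have F# (I). F#m is the degree-1 chord of F# minor, so it is the borrowed i. C#–E–G# doesn't fit — on degree 5 F# major would have C# (V). C#m is the degree-5 chord of F# minor, so it is the borrowed v.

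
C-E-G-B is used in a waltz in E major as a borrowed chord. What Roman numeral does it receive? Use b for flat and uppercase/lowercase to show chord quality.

C is the lowered form of scale degree 6 in E major (the diatonic degree 6 is C#). C–E–G–B is a major-seventh chord — the form found in E minor, not the diatonic vi (C#m). Borrowed into E major it is written bVImaj7.

bVImaj7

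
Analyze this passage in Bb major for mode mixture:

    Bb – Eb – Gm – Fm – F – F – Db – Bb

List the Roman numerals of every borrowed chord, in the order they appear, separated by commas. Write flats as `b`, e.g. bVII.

Bb major has the diatonic set Bb, Cm, Dm, Eb, F, Gm, Adim. Bb, Eb, Gm and F are all diatonic. But Fm (F–Ab–C) is foreign: the diatonic V on degree 5 is F, whereas Fm comes from Bb minor. It is labeled v. Db (Db–F–Ab) doesn't fit — on degree 3 Bb major would have Dm (iii). Db is the degree-3 chord of Bb minor, so it is the borrowed bIII.

v, bIII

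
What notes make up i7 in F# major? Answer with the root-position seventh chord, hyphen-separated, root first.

F#-A-C#-E

i7 is built on scale degree 1, which is F# in both F# major and its parallel. Stacking thirds in F# minor on F# gives F#–A–C#–E.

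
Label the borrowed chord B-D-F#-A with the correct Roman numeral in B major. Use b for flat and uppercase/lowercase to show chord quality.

i7

B is scale degree 1 in B major. The diatonic chord on degree 1 would be B (I), but B–D–F#–A is the minor-seventh chord from B minor. As a borrowed chord it is labeled i7.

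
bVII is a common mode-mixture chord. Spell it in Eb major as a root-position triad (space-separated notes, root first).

Db F Ab

Scale degree 7 in Eb major is D. bVII uses the lowered form, Db, taken from Eb minor. Stacking thirds in Eb minor on Db gives Db–F–Ab.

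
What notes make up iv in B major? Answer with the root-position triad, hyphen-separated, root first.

E-G-B

The root, E, is scale degree 4 — the same note in B major and B minor; only the chord quality changes. Stacking thirds in B minor on E gives E–G–B.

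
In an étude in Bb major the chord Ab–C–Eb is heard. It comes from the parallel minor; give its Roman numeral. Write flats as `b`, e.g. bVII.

Ab is the lowered form of scale degree 7 in Bb major (the diatonic degree 7 is A). Diatonically Bb major has Adim (vii°) on that degree; Ab–C–Eb is instead the major chord native to Bb minor, so it takes the label bVII.

bVII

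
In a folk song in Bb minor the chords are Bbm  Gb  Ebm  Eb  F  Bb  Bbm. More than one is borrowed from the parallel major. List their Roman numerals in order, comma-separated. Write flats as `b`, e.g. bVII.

Bb minor has the diatonic set Bbm, Cdim, Db, Ebm, F, Gb, Ab (with V from harmonic minor). Bbm, Gb, Ebm and F are all diatonic. Eb (Eb–G–Bb) doesn't fit — on degree 4 Bb minor would have Ebm (iv). Eb is the degree-4 chord of Bb major, so it is the borrowed IV. But Bb (Bb–D–F) is foreign: the diatonic i on degree 1 is Bbm, whereas Bb comes from Bb major. It is labeled I.

IV, I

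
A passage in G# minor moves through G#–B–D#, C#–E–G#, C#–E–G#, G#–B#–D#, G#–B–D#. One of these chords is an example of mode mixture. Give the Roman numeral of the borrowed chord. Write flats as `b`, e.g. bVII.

The diatonic triads in G# minor (with V from harmonic minor) are G#m, A#dim, B, C#m, D#, E, F#. G#–B–D# = G#m and C#–E–G# = C#m both belong to that set. G#–B#–D# is not: scale degree 1 in G# minor carries G#m (i). In G# major the chord on that degree is G#, so here it functions as I, borrowed from the parallel major.

I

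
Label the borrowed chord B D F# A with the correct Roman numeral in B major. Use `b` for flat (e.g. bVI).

i7

B is scale degree 1 in B major. Diatonically B major has B (I) on that degree; B–D–F#–A is instead the minor-seventh chord native to B minor, so it takes the label i7.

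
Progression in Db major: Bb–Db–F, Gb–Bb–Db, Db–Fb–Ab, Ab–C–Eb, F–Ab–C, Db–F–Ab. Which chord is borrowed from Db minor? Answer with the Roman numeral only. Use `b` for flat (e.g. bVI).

Db major has the diatonic set Db, Ebm, Fm, Gb, Ab, Bbm, Cdim. Bb–Db–F = Bbm, Gb–Bb–Db = Gb, Ab–C–Eb = Ab, F–Ab–C = Fm and Db–F–Ab = Db are all diatonic. But Db–Fb–Ab is foreign: the diatonic I on degree 1 is Db, whereas Dbm comes from Db minor. It is labeled i.

i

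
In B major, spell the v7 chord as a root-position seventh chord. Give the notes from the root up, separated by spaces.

F# A C# E

v7 is built on scale degree 5, which is F# in both B major and its parallel. In B minor the chord on F# is F#–A–C#–E.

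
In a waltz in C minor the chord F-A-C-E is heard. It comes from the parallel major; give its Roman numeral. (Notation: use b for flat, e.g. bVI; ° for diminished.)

IVmaj7

F is scale degree 4 in C minor. F–A–C–E is a major-seventh chord — the form found in C major, not the diatonic iv (Fm). Borrowed into C minor it is written IVmaj7.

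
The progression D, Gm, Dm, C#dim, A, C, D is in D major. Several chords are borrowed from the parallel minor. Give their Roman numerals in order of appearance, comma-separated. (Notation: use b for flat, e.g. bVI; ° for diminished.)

iv, i, bVII

The diatonic triads in D major are D, Em, F#m, G, A, Bm, C#dim. Of the given chords, D, C#dim and A are diatonic. Gm (G–Bb–D) is not: scale degree 4 in D major carries G (IV). In D minor the chord on that degree is Gm, so here it functions as iv, borrowed from the parallel minor. Dm (D–F–A) is not: scale degree 1 in D major carries D (I). In D minor the chord on that degree is Dm, so here it functions as i, borrowed from the parallel minor. But C (C–E–G) is foreign: the diatonic vii° on degree 7 is C#dim, whereas C comes from D minor. It is labeled bVII.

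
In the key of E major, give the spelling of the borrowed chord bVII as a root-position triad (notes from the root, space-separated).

Scale degree 7 in E major is D#. bVII uses the lowered form, D, taken from E minor. Stacking thirds in E minor on D gives D–F#–A.

D F# A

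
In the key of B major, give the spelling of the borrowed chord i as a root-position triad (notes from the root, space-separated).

The root, B, is scale degree 1 — the same note in B major and B minor; only the chord quality changes. Stacking thirds in B minor on B gives B–D–F#.

B D F#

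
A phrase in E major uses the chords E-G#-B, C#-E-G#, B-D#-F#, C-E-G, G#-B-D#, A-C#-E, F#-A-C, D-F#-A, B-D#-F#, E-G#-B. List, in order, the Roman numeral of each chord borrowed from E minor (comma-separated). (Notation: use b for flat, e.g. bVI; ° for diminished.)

In E major the diatonic chords are E, F#m, G#m, A, B, C#m, D#dim. E–G#–B = E, C#–E–G# = C#m, B–D#–F# = B, G#–B–D# = G#m and A–C#–E = A all belong to that set. But C–E–G is foreign: the diatonic vi on degree 6 is C#m, whereas C comes from E minor. It is labeled bVI. F#–A–C doesn't fit — on degree 2 E major would have F#m (ii). F#dim is the degree-2 chord of E minor, so it is the borrowed ii°. But D–F#–A is foreign: the diatonic vii° on degree 7 is D#dim, whereas D comes from E minor. It is labeled bVII.

bVI, ii°, bVII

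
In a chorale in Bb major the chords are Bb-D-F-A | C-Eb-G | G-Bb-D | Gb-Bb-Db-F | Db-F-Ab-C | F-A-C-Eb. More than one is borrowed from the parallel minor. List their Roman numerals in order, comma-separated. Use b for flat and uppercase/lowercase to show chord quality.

bVImaj7, bIIImaj7

In Bb major the diatonic chords are Bb, Cm, Dm, Eb, F, Gm, Adim. Bb–D–F–A = Bbmaj7, C–Eb–G = Cm, G–Bb–D = Gm and F–A–C–Eb = F7 all belong to that set. Gb–Bb–Db–F doesn't fit — on degree 6 Bb major would have Gm (vi). Gbmaj7 is the degree-6 chord of Bb minor, so it is the borrowed bVImaj7. Db–F–Ab–C is not: scale degree 3 in Bb major carries Dm (iii). In Bb minor the chord on that degree is Dbmaj7, so here it functions as bIIImaj7, borrowed from the parallel minor.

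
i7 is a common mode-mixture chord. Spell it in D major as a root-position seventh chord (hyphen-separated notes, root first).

i7 is built on scale degree 1, which is D in both D major and its parallel. Building the minor-seventh chord from the parallel minor on D: D–F–A–C.

D-F-A-C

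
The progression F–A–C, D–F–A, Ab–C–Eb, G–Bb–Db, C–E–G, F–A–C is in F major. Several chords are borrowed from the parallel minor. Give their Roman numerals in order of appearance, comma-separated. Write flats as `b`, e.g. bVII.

bIII, ii°

F major has the diatonic set F, Gm, Am, Bb, C, Dm, Edim. F–A–C = F, D–F–A = Dm and C–E–G = C are all diatonic. But Ab–C–Eb is foreign: the diatonic iii on degree 3 is Am, whereas Ab comes from F minor. It is labeled bIII. G–Bb–Db doesn't fit — on degree 2 F major would have Gm (ii). Gdim is the degree-2 chord of F minor, so it is the borrowed ii°.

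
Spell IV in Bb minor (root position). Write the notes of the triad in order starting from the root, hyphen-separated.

The root, Eb, is scale degree 4 — the same note in Bb minor and Bb major; only the chord quality changes. In Bb major the chord on Eb is Eb–G–Bb.

Eb-G-Bb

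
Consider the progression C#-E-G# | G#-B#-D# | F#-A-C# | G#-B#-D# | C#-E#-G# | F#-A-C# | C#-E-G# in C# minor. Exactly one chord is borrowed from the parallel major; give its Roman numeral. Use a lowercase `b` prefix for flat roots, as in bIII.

I

C# minor has the diatonic set C#m, D#dim, E, F#m, G#, A, B (with V from harmonic minor). C#–E–G# = C#m, G#–B#–D# = G# and F#–A–C# = F#m are all diatonic. C#–E#–G# doesn't fit — on degree 1 C# minor would have C#m (i). C# is the degree-1 chord of C# major, so it is the borrowed I.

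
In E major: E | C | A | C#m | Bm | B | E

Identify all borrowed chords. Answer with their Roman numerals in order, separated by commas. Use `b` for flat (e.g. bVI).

The diatonic triads in E major are E, F#m, G#m, A, B, C#m, D#dim. E, A, C#m and B all belong to that set. C (C–E–G) doesn't fit — on degree 6 E major would have C#m (vi). C is the degree-6 chord of E minor, so it is the borrowed bVI. But Bm (B–D–F#) is foreign: the diatonic V on degree 5 is B, whereas Bm comes from E minor. It is labeled v.

bVI, v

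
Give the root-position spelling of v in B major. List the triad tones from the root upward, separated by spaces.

The root, F#, is scale degree 5 — the same note in B major and B minor; only the chord quality changes. Stacking thirds in B minor on F# gives F#–A–C#.

F# A C#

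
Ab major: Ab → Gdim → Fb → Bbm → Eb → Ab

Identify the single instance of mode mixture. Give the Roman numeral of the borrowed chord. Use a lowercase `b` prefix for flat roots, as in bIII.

bVI

The diatonic triads in Ab major are Ab, Bbm, Cm, Db, Eb, Fm, Gdim. Ab, Gdim, Bbm and Eb all belong to that set. Fb (Fb–Ab–Cb) doesn't fit — on degree 6 Ab major would have Fm (vi). Fb is the degree-6 chord of Ab minor, so it is the borrowed bVI.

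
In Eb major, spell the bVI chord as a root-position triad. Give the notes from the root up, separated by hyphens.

Scale degree 6 in Eb major is C. bVI uses the lowered form, Cb, taken from Eb minor. Stacking thirds in Eb minor on Cb gives Cb–Eb–Gb.

Cb-Eb-Gb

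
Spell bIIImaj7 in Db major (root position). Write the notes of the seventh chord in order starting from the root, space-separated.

Fb Ab Cb Eb

Scale degree 3 in Db major is F. bIIImaj7 uses the lowered form, Fb, taken from Db minor. Building the major-seventh chord from the parallel minor on Fb: Fb–Ab–Cb–Eb.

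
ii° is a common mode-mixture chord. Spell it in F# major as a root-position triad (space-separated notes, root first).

The root, G#, is scale degree 2 — the same note in F# major and F# minor; only the chord quality changes. Building the diminished chord from the parallel minor on G#: G#–B–D.

G# B D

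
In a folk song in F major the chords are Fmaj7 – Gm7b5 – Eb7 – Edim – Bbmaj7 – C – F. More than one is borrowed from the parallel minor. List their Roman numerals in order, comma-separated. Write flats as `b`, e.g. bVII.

F major has the diatonic set F, Gm, Am, Bb, C, Dm, Edim. Fmaj7, Edim, Bbmaj7, C and F are all diatonic. But Gm7b5 (G–Bb–Db–F) is foreign: the diatonic ii on degree 2 is Gm, whereas Gm7b5 comes from F minor. It is labeled iiø7. But Eb7 (Eb–G–Bb–Db) is foreign: the diatonic vii° on degree 7 is Edim, whereas Eb7 comes from F minor. It is labeled bVII7.

iiø7, bVII7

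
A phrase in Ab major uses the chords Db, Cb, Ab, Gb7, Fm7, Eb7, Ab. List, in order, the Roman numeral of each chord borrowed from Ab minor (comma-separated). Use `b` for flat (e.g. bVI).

In Ab major the diatonic chords are Ab, Bbm, Cm, Db, Eb, Fm, Gdim. Db, Ab, Fm7 and Eb7 all belong to that set. But Cb (Cb–Eb–Gb) is foreign: the diatonic iii on degree 3 is Cm, whereas Cb comes from Ab minor. It is labeled bIII. Gb7 (Gb–Bb–Db–Fb) doesn't fit — on degree 7 Ab major would have Gdim (vii°). Gb7 is the degree-7 chord of Ab minor, so it is the borrowed bVII7.

bIII, bVII7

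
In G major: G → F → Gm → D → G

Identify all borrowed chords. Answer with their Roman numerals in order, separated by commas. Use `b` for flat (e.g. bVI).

G major has the diatonic set G, Am, Bm, C, D, Em, F#dim. G and D both belong to that set. F (F–A–C) doesn't fit — on degree 7 G major would have F#dim (vii°). F is the degree-7 chord of G minor, so it is the borrowed bVII. Gm (G–Bb–D) is not: scale degree 1 in G major carries G (I). In G minor the chord on that degree is Gm, so here it functions as i, borrowed from the parallel minor.

bVII, i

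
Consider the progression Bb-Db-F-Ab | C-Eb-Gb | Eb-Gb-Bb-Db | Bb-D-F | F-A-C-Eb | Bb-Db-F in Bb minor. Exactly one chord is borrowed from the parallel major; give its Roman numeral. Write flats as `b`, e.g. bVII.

I

In Bb minor (with V from harmonic minor) the diatonic chords are Bbm, Cdim, Db, Ebm, F, Gb, Ab. Bb–Db–F–Ab = Bbm7, C–Eb–Gb = Cdim, Eb–Gb–Bb–Db = Ebm7, F–A–C–Eb = F7 and Bb–Db–F = Bbm all belong to that set. Bb–D–F is not: scale degree 1 in Bb minor carries Bbm (i). In Bb major the chord on that degree is Bb, so here it functions as I, borrowed from the parallel major.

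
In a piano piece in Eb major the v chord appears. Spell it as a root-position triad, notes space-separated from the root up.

The root, Bb, is scale degree 5 — the same note in Eb major and Eb minor; only the chord quality changes. Building the minor chord from the parallel minor on Bb: Bb–Db–F.

Bb Db F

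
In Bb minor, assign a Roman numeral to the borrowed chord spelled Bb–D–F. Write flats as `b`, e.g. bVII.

I

Bb is scale degree 1 in Bb minor. The diatonic chord on degree 1 would be Bbm (i), but Bb–D–F is the major chord from Bb major. As a borrowed chord it is labeled I.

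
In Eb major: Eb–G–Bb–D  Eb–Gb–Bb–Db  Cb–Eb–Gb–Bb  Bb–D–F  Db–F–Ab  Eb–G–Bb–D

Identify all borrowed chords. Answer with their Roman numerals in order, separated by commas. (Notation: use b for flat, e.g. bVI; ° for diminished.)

i7, bVImaj7, bVII

Eb major has the diatonic set Eb, Fm, Gm, Ab, Bb, Cm, Ddim. Of the given chords, Eb–G–Bb–D = Ebmaj7 and Bb–D–F = Bb are diatonic. Eb–Gb–Bb–Db is not: scale degree 1 in Eb major carries Eb (I). In Eb minor the chord on that degree is Ebm7, so here it functions as i7, borrowed from the parallel minor. Cb–Eb–Gb–Bb doesn't fit — on degree 6 Eb major would have Cm (vi). Cbmaj7 is the degree-6 chord of Eb minor, so it is the borrowed bVImaj7. But Db–F–Ab is foreign: the diatonic vii° on degree 7 is Ddim, whereas Db comes from Eb minor. It is labeled bVII.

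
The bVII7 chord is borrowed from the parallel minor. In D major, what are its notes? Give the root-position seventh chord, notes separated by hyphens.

C-E-G-Bb

The root of bVII7 is the lowered 7th degree: C# becomes C. Building the dominant-seventh chord from the parallel minor on C: C–E–G–Bb.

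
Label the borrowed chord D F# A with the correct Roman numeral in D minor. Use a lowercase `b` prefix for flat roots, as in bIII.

I

The root D is the diatonic 1st degree of D minor; the borrowing shows in the chord quality. D–F#–A is a major chord — the form found in D major, not the diatonic i (Dm). Borrowed into D minor it is written I.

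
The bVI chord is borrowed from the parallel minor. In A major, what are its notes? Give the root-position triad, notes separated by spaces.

F A C

Scale degree 6 in A major is F#. bVI uses the lowered form, F, taken from A minor. Stacking thirds in A minor on F gives F–A–C.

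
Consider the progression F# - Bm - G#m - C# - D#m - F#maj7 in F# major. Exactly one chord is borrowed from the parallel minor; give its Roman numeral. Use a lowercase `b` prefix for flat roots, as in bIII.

The diatonic triads in F# major are F#, G#m, A#m, B, C#, D#m, E#dim. F#, G#m, C#, D#m and F#maj7 are all diatonic. But Bm (B–D–F#) is foreign: the diatonic IV on degree 4 is B, whereas Bm comes from F# minor. It is labeled iv.

iv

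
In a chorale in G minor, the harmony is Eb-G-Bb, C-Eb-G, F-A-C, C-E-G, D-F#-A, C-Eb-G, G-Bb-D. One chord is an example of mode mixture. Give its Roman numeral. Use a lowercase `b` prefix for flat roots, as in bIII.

IV

The diatonic triads in G minor (with V from harmonic minor) are Gm, Adim, Bb, Cm, D, Eb, F. Of the given chords, Eb–G–Bb = Eb, C–Eb–G = Cm, F–A–C = F, D–F#–A = D and G–Bb–D = Gm are diatonic. C–E–G doesn't fit — on degree 4 G minor would have Cm (iv). C is the degree-4 chord of G major, so it is the borrowed IV.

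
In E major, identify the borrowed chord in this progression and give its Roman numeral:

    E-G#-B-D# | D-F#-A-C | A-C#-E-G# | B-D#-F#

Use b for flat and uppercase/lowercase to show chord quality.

E major has the diatonic set E, F#m, G#m, A, B, C#m, D#dim. Of the given chords, E–G#–B–D# = Emaj7, A–C#–E–G# = Amaj7 and B–D#–F# = B are diatonic. D–F#–A–C doesn't fit — on degree 7 E major would have D#dim (vii°). D7 is the degree-7 chord of E minor, so it is the borrowed bVII7.

bVII7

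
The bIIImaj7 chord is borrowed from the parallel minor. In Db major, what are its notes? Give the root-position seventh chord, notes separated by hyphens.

Fb-Ab-Cb-Eb

bIIImaj7 is built on the lowered scale degree 3. In Db major degree 3 is F; lowered it becomes Fb. Building the major-seventh chord from the parallel minor on Fb: Fb–Ab–Cb–Eb.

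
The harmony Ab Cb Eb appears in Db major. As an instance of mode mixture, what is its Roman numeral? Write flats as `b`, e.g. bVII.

Ab is scale degree 5 in Db major. Ab–Cb–Eb is a minor chord — the form found in Db minor, not the diatonic V (Ab). Borrowed into Db major it is written v.

v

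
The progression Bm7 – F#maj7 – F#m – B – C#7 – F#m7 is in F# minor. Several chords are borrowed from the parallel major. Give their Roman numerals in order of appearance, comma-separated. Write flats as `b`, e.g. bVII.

In F# minor (with V from harmonic minor) the diatonic chords are F#m, G#dim, A, Bm, C#, D, E. Bm7, F#m, C#7 and F#m7 are all diatonic. F#maj7 (F#–A#–C#–E#) doesn't fit — on degree 1 F# minor would have F#m (i). F#maj7 is the degree-1 chord of F# major, so it is the borrowed Imaj7. B (B–D#–F#) doesn't fit — on degree 4 F# minor would have Bm (iv). B is the degree-4 chord of F# major, so it is the borrowed IV.

Imaj7, IV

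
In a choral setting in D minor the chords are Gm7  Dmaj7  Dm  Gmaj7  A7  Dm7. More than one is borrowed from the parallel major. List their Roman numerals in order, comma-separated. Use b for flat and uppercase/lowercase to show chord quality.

In D minor (with V from harmonic minor) the diatonic chords are Dm, Edim, F, Gm, A, Bb, C. Gm7, Dm, A7 and Dm7 are all diatonic. But Dmaj7 (D–F#–A–C#) is foreign: the diatonic i on degree 1 is Dm, whereas Dmaj7 comes from D major. It is labeled Imaj7. Gmaj7 (G–B–D–F#) doesn't fit — on degree 4 D minor would have Gm (iv). Gmaj7 is the degree-4 chord of D major, so it is the borrowed IVmaj7.

Imaj7, IVmaj7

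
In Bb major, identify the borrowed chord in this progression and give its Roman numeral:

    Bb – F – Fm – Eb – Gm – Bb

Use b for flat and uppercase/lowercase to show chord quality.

v

In Bb major the diatonic chords are Bb, Cm, Dm, Eb, F, Gm, Adim. Of the given chords, Bb, F, Eb and Gm are diatonic. Fm (F–Ab–C) doesn't fit — on degree 5 Bb major would have F (V). Fm is the degree-5 chord of Bb minor, so it is the borrowed v.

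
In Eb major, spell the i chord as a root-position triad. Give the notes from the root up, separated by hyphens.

i is built on scale degree 1, which is Eb in both Eb major and its parallel. In Eb minor the chord on Eb is Eb–Gb–Bb.

Eb-Gb-Bb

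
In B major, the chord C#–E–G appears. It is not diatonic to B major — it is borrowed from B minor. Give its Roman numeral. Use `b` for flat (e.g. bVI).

ii°

The root C# is the diatonic 2nd degree of B major; the borrowing shows in the chord quality. C#–E–G is a diminished chord — the form found in B minor, not the diatonic ii (C#m). Borrowed into B major it is written ii°.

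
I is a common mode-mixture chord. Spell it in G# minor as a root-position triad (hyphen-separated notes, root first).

G#-B#-D#

I is built on scale degree 1, which is G# in both G# minor and its parallel. Stacking thirds in G# major on G# gives G#–B#–D#.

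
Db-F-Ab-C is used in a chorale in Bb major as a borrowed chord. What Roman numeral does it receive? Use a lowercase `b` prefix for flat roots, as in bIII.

bIIImaj7

The root Db is the lowered 3rd scale degree — diatonically Bb major has D there. The diatonic chord on degree 3 would be Dm (iii), but Db–F–Ab–C is the major-seventh chord from Bb minor. As a borrowed chord it is labeled bIIImaj7.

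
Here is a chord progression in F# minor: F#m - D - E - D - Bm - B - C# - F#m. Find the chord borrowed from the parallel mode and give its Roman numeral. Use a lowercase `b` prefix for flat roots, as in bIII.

F# minor has the diatonic set F#m, G#dim, A, Bm, C#, D, E (with V from harmonic minor). F#m, D, E, Bm and C# all belong to that set. B (B–D#–F#) is not: scale degree 4 in F# minor carries Bm (iv). In F# major the chord on that degree is B, so here it functions as IV, borrowed from the parallel major.

IV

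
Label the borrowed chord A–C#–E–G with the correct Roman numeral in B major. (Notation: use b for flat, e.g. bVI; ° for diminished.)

In B major scale degree 7 is A#; A is its lowered form, from B minor. The diatonic chord on degree 7 would be A#dim (vii°), but A–C#–E–G is the dominant-seventh chord from B minor. As a borrowed chord it is labeled bVII7.

bVII7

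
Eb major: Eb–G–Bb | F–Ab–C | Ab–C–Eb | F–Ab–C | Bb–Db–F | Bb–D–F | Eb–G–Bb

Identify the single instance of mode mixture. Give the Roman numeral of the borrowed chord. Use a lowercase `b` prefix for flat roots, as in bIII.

Eb major has the diatonic set Eb, Fm, Gm, Ab, Bb, Cm, Ddim. Eb–G–Bb = Eb, F–Ab–C = Fm, Ab–C–Eb = Ab and Bb–D–F = Bb all belong to that set. Bb–Db–F doesn't fit — on degree 5 Eb major would have Bb (V). Bbm is the degree-5 chord of Eb minor, so it is the borrowed v.

v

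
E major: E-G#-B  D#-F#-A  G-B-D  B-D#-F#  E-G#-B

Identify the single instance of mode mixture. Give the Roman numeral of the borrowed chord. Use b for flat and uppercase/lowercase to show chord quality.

In E major the diatonic chords are E, F#m, G#m, A, B, C#m, D#dim. Of the given chords, E–G#–B = E, D#–F#–A = D#dim and B–D#–F# = B are diatonic. G–B–D is not: scale degree 3 in E major carries G#m (iii). In E minor the chord on that degree is G, so here it functions as bIII, borrowed from the parallel minor.

bIII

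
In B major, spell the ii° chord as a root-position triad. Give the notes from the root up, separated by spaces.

The root, C#, is scale degree 2 — the same note in B major and B minor; only the chord quality changes. Stacking thirds in B minor on C# gives C#–E–G.

C# E G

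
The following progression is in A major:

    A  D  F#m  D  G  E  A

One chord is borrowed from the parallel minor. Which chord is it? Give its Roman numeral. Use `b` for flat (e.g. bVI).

A major has the diatonic set A, Bm, C#m, D, E, F#m, G#dim. A, D, F#m and E are all diatonic. G (G–B–D) is not: scale degree 7 in A major carries G#dim (vii°). In A minor the chord on that degree is G, so here it functions as bVII, borrowed from the parallel minor.

bVII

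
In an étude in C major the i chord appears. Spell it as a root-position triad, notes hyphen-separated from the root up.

C-Eb-G

i is built on scale degree 1, which is C in both C major and its parallel. Building the minor chord from the parallel minor on C: C–Eb–G.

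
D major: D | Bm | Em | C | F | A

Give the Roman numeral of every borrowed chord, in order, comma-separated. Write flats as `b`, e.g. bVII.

D major has the diatonic set D, Em, F#m, G, A, Bm, C#dim. D, Bm, Em and A are all diatonic. But C (C–E–G) is foreign: the diatonic vii° on degree 7 is C#dim, whereas C comes from D minor. It is labeled bVII. F (F–A–C) is not: scale degree 3 in D major carries F#m (iii). In D minor the chord on that degree is F, so here it functions as bIII, borrowed from the parallel minor.

bVII, bIII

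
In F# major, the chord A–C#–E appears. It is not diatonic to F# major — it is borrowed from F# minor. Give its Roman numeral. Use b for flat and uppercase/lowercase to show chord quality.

The root A is the lowered 3rd scale degree — diatonically F# major has A# there. The diatonic chord on degree 3 would be A#m (iii), but A–C#–E is the major chord from F# minor. As a borrowed chord it is labeled bIII.

bIII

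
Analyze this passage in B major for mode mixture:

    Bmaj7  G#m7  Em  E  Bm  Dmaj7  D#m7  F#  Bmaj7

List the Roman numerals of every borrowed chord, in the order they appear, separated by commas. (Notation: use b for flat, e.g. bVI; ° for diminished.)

iv, i, bIIImaj7

In B major the diatonic chords are B, C#m, D#m, E, F#, G#m, A#dim. Bmaj7, G#m7, E, D#m7 and F# are all diatonic. Em (E–G–B) doesn't fit — on degree 4 B major would have E (IV). Em is the degree-4 chord of B minor, so it is the borrowed iv. Bm (B–D–F#) is not: scale degree 1 in B major carries B (I). In B minor the chord on that degree is Bm, so here it functions as i, borrowed from the parallel minor. But Dmaj7 (D–F#–A–C#) is foreign: the diatonic iii on degree 3 is D#m, whereas Dmaj7 comes from B minor. It is labeled bIIImaj7.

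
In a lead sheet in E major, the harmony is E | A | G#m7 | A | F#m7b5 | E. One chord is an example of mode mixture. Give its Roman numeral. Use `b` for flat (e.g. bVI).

iiø7

E major has the diatonic set E, F#m, G#m, A, B, C#m, D#dim. Of the given chords, E, A and G#m7 are diatonic. F#m7b5 (F#–A–C–E) is not: scale degree 2 in E major carries F#m (ii). In E minor the chord on that degree is F#m7b5, so here it functions as iiø7, borrowed from the parallel minor.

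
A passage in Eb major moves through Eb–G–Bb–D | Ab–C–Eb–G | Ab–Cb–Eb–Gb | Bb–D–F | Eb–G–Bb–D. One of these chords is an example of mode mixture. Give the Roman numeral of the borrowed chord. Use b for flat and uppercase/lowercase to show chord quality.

iv7

In Eb major the diatonic chords are Eb, Fm, Gm, Ab, Bb, Cm, Ddim. Eb–G–Bb–D = Ebmaj7, Ab–C–Eb–G = Abmaj7 and Bb–D–F = Bb all belong to that set. Ab–Cb–Eb–Gb doesn't fit — on degree 4 Eb major would have Ab (IV). Abm7 is the degree-4 chord of Eb minor, so it is the borrowed iv7.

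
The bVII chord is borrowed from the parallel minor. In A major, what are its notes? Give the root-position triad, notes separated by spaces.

bVII is built on the lowered scale degree 7. In A major degree 7 is G#; lowered it becomes G. Stacking thirds in A minor on G gives G–B–D.

G B D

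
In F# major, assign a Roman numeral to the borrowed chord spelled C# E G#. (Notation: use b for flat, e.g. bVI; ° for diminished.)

The root C# is the diatonic 5th degree of F# major; the borrowing shows in the chord quality. Diatonically F# major has C# (V) on that degree; C#–E–G# is instead the minor chord native to F# minor, so it takes the label v.

v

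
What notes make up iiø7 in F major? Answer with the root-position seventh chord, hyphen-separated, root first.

The root, G, is scale degree 2 — the same note in F major and F minor; only the chord quality changes. Stacking thirds in F minor on G gives G–Bb–Db–F.

G-Bb-Db-F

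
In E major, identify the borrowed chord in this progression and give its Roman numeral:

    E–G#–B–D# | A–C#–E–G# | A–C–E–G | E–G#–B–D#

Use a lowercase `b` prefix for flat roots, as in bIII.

iv7

The diatonic triads in E major are E, F#m, G#m, A, B, C#m, D#dim. E–G#–B–D# = Emaj7 and A–C#–E–G# = Amaj7 both belong to that set. A–C–E–G is not: scale degree 4 in E major carries A (IV). In E minor the chord on that degree is Am7, so here it functions as iv7, borrowed from the parallel minor.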